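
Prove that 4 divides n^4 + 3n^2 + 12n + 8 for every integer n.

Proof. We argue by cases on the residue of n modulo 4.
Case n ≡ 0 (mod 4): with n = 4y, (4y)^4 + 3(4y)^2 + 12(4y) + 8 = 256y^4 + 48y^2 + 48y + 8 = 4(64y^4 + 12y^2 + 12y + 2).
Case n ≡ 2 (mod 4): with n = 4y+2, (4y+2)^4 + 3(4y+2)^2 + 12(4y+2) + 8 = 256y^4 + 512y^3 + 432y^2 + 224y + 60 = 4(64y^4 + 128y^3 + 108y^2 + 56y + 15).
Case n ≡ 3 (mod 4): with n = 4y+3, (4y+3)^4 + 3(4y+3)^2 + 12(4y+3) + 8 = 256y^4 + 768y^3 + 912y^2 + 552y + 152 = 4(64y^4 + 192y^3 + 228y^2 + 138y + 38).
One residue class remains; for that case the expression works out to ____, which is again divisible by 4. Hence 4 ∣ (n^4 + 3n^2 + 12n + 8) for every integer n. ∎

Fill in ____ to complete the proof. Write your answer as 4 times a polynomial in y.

Only n ≡ 1 (mod 4) is unaccounted for. Put n = 4y+1:
(4y+1)^4 + 3(4y+1)^2 + 12(4y+1) + 8 expands to 256y^4 + 256y^3 + 144y^2 + 88y + 24,
and factoring out 4 leaves 4(64y^4 + 64y^3 + 36y^2 + 22y + 6).

4(64y^4 + 64y^3 + 36y^2 + 22y + 6)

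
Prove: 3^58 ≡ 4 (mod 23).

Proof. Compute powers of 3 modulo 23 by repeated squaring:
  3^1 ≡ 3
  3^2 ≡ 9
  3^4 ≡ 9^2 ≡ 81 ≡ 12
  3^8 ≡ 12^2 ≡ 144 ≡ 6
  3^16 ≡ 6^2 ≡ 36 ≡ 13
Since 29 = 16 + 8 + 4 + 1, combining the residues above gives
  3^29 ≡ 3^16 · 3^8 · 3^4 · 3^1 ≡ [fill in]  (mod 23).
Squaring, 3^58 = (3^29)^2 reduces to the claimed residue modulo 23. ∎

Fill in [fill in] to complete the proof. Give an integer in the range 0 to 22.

2

Multiply the listed residues: 13 · 6 · 12 · 3 = 78 → 936 → 2808.
Reducing modulo 23: 2808 = 122·23 + 2, so 3^29 ≡ 2.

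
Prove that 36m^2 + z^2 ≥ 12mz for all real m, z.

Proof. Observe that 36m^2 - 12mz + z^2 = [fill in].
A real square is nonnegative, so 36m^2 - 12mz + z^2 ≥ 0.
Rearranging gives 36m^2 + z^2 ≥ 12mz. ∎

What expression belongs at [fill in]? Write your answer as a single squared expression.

36m^2 - 12mz + z^2 is a perfect-square trinomial: the outer terms are (6m)^2 and (z)^2, and the cross term is -2·6m·z.
So 36m^2 - 12mz + z^2 = (6m - z)^2 ≥ 0.

(6m - z)^2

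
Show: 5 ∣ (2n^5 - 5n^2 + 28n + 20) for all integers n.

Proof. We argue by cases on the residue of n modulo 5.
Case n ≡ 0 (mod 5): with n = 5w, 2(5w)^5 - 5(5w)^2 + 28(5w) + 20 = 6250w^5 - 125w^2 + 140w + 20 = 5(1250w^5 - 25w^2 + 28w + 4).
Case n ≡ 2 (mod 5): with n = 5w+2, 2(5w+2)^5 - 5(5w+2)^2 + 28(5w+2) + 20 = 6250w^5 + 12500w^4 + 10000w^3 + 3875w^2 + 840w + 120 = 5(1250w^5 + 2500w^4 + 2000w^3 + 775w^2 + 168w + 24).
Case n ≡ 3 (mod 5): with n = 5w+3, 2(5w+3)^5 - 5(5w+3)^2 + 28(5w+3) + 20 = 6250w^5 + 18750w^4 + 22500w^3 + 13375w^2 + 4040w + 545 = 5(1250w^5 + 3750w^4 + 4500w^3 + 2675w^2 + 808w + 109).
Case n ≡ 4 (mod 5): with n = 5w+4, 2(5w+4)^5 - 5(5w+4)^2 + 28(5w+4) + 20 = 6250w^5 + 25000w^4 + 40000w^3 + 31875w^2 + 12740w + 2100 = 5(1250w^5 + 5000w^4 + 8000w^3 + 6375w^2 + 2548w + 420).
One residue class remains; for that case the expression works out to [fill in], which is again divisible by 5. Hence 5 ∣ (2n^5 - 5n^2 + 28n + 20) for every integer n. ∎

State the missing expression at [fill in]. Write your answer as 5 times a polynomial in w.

5(1250w^5 + 1250w^4 + 500w^3 + 75w^2 + 28w + 9)

The residues treated are {0, 2, 3, 4}, so the missing case is n ≡ 1 (mod 5); write n = 5w+1.
Then 2(5w+1)^5 - 5(5w+1)^2 + 28(5w+1) + 20 = 6250w^5 + 6250w^4 + 2500w^3 + 375w^2 + 140w + 45 = 5(1250w^5 + 1250w^4 + 500w^3 + 75w^2 + 28w + 9).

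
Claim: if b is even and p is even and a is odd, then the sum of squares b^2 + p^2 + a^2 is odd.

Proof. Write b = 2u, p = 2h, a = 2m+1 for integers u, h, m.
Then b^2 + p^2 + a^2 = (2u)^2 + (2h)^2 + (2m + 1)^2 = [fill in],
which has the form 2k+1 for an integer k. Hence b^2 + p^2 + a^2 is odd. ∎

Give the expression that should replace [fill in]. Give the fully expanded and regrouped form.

2(2h^2 + 2m^2 + 2m + 2u^2) + 1

(2u)^2 + (2h)^2 + (2m + 1)^2 = 4h^2 + 4m^2 + 4m + 4u^2 + 1
= 2(2h^2 + 2m^2 + 2m + 2u^2) + 1.
Since 2h^2 + 2m^2 + 2m + 2u^2 is an integer, the sum of squares is of the form 2k+1 for an integer k.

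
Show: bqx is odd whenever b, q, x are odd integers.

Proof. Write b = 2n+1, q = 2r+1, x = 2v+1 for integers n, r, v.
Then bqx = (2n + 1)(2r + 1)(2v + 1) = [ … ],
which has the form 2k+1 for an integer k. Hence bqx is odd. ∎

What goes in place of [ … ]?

2(4nrv + 2nr + 2nv + n + 2rv + r + v) + 1

(2n + 1)(2r + 1)(2v + 1) = 8nrv + 4nr + 4nv + 2n + 4rv + 2r + 2v + 1
= 2(4nrv + 2nr + 2nv + n + 2rv + r + v) + 1.
Since 4nrv + 2nr + 2nv + n + 2rv + r + v is an integer, the product is of the form 2k+1 for an integer k.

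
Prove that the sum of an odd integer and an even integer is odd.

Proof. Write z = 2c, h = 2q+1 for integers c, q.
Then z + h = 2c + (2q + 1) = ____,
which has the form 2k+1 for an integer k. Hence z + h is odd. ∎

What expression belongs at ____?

Expanding: 2c + (2q + 1) = 2c + 2q + 1.
Every term except the constant is even, so this is 2(c + q) + 1,
and c + q ∈ ℤ gives the required form.

2(c + q) + 1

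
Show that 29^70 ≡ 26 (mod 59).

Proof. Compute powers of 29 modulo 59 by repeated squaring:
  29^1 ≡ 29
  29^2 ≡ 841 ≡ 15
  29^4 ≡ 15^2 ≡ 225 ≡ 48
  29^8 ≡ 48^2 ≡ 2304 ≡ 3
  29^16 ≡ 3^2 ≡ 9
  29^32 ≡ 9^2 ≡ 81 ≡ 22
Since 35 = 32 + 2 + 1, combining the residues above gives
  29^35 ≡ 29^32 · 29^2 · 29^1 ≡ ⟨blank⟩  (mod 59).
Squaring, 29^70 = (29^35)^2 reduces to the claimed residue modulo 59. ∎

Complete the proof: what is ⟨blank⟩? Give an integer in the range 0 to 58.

29^32 · 29^2 · 29^1 ≡ 22 · 15 · 29 = 9570.
9570 mod 59 = 12, so 29^35 ≡ 12 (mod 59).

12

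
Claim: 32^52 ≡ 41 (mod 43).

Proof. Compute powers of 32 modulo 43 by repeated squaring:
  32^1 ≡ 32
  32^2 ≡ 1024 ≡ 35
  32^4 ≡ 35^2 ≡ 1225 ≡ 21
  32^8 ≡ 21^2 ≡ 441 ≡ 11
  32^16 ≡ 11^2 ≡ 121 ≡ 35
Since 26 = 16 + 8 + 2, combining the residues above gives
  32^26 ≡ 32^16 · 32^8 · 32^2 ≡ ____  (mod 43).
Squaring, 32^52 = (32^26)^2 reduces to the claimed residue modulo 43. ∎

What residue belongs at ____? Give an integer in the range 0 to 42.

32^16 · 32^8 · 32^2 ≡ 35 · 11 · 35 = 13475.
13475 mod 43 = 16, so 32^26 ≡ 16 (mod 43).

16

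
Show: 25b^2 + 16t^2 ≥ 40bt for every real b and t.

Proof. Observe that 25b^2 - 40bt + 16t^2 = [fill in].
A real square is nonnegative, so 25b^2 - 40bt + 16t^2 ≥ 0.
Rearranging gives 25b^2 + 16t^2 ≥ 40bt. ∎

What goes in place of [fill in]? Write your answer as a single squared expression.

25b^2 - 40bt + 16t^2 is a perfect-square trinomial: the outer terms are (5b)^2 and (4t)^2, and the cross term is -2·5b·4t.
So 25b^2 - 40bt + 16t^2 = (5b - 4t)^2 ≥ 0.

(5b - 4t)^2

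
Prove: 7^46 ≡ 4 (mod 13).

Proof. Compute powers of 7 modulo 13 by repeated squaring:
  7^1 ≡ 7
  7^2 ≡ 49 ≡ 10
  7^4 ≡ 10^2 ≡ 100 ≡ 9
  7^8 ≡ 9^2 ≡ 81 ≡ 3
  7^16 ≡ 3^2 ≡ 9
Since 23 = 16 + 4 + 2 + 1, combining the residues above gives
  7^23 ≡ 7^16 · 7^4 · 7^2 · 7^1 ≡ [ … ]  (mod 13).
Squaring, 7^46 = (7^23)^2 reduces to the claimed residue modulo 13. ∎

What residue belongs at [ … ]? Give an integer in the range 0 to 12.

2

Multiply the listed residues: 9 · 9 · 10 · 7 = 81 → 810 → 5670.
Reducing modulo 13: 5670 = 436·13 + 2, so 7^23 ≡ 2.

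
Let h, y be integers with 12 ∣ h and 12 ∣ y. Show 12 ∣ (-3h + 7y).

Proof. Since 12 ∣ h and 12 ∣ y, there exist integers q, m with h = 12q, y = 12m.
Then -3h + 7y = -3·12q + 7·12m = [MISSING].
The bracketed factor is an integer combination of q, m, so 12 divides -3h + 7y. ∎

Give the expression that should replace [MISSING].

12(7m - 3q)

Each term has a factor of 12: -3·12q + 7·12m = 12·(7m - 3q).
Since 7m - 3q is an integer, 12 ∣ (-3h + 7y).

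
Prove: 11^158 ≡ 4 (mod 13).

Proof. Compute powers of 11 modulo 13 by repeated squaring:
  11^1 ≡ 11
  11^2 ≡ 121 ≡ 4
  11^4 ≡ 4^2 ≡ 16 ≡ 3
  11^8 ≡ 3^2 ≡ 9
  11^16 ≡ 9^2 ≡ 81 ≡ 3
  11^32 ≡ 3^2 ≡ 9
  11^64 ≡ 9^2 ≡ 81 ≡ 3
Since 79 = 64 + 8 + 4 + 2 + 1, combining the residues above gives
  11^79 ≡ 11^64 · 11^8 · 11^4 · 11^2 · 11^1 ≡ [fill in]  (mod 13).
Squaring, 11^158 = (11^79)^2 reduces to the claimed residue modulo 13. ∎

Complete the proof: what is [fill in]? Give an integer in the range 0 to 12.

11^64 · 11^8 · 11^4 · 11^2 · 11^1 ≡ 3 · 9 · 3 · 4 · 11 = 3564.
3564 mod 13 = 2, so 11^79 ≡ 2 (mod 13).

2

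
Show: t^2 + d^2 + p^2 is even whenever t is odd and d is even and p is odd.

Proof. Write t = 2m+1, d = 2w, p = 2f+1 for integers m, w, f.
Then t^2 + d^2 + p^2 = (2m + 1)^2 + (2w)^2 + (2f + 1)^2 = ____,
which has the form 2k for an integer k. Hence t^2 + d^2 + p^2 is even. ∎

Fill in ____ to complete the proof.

2(2f^2 + 2f + 2m^2 + 2m + 2w^2 + 1)

Expanding: (2m + 1)^2 + (2w)^2 + (2f + 1)^2 = 4f^2 + 4f + 4m^2 + 4m + 4w^2 + 2.
Every term is even; pulling out the factor of 2 gives 2(2f^2 + 2f + 2m^2 + 2m + 2w^2 + 1).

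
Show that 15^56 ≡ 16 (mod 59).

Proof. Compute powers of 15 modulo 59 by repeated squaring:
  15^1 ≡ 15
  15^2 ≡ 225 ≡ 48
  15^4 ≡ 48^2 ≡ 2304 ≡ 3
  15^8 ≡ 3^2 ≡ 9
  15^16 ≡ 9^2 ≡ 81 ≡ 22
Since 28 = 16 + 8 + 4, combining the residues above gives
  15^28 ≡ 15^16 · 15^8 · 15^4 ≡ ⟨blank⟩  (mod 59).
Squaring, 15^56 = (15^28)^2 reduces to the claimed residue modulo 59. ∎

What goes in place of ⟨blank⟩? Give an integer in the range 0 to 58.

15^16 · 15^8 · 15^4 ≡ 22 · 9 · 3 = 594.
594 mod 59 = 4, so 15^28 ≡ 4 (mod 59).

4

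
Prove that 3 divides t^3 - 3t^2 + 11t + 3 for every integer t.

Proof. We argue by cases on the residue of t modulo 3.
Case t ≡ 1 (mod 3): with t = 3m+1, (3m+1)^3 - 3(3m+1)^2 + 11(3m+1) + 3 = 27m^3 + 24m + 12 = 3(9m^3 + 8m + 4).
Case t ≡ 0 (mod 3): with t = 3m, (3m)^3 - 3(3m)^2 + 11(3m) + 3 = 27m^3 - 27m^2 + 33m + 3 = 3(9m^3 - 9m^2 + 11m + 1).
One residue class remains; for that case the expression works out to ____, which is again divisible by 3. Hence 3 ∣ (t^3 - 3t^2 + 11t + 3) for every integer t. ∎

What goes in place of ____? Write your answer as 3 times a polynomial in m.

3(9m^3 + 9m^2 + 11m + 7)

Only t ≡ 2 (mod 3) is unaccounted for. Put t = 3m+2:
(3m+2)^3 - 3(3m+2)^2 + 11(3m+2) + 3 expands to 27m^3 + 27m^2 + 33m + 21,
and factoring out 3 leaves 3(9m^3 + 9m^2 + 11m + 7).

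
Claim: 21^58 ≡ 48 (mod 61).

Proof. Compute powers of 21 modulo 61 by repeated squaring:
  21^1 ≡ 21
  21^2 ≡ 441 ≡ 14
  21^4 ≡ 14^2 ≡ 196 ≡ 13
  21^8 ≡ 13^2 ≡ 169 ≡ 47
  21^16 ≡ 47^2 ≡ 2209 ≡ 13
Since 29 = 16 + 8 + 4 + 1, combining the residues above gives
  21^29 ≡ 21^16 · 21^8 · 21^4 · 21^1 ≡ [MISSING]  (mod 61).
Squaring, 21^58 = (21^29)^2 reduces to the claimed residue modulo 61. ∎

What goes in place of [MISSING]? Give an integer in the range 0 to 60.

29

21^16 · 21^8 · 21^4 · 21^1 ≡ 13 · 47 · 13 · 21 = 166803.
166803 mod 61 = 29, so 21^29 ≡ 29 (mod 61).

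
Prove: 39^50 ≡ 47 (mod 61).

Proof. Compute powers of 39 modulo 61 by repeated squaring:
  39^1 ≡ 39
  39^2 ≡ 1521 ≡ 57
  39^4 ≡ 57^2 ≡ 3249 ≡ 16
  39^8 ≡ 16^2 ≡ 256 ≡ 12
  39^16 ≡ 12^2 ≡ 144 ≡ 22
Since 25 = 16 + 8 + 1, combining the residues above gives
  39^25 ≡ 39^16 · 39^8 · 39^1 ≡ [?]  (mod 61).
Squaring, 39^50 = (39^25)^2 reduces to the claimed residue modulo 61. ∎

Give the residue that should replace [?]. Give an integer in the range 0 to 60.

Multiply the listed residues: 22 · 12 · 39 = 264 → 10296.
Reducing modulo 61: 10296 = 168·61 + 48, so 39^25 ≡ 48.

48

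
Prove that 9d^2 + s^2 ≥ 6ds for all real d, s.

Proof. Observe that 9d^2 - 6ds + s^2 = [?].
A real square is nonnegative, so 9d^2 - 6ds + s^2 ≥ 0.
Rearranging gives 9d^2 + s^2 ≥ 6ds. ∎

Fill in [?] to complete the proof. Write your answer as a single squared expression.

(3d - s)^2

9d^2 - 6ds + s^2 is a perfect-square trinomial: the outer terms are (3d)^2 and (s)^2, and the cross term is -2·3d·s.
So 9d^2 - 6ds + s^2 = (3d - s)^2 ≥ 0.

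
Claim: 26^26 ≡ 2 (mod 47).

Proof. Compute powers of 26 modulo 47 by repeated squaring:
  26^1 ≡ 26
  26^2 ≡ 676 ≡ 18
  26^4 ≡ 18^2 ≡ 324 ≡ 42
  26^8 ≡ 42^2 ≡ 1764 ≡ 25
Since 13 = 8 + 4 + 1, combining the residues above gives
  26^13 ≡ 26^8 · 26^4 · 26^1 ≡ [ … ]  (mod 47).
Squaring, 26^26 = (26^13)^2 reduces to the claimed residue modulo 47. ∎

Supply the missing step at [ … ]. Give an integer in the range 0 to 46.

40

26^8 · 26^4 · 26^1 ≡ 25 · 42 · 26 = 27300.
27300 mod 47 = 40, so 26^13 ≡ 40 (mod 47).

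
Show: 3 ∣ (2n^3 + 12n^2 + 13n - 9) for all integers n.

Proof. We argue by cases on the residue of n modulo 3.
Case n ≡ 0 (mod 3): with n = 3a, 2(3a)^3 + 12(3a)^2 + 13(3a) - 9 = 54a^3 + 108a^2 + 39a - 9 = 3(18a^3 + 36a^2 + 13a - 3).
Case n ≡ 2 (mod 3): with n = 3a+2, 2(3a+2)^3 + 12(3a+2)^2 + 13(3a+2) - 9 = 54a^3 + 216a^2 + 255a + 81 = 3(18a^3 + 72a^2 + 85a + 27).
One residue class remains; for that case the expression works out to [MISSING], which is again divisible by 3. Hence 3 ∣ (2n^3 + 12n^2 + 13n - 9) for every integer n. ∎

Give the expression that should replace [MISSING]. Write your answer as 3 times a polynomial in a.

Only n ≡ 1 (mod 3) is unaccounted for. Put n = 3a+1:
2(3a+1)^3 + 12(3a+1)^2 + 13(3a+1) - 9 expands to 54a^3 + 162a^2 + 129a + 18,
and factoring out 3 leaves 3(18a^3 + 54a^2 + 43a + 6).

3(18a^3 + 54a^2 + 43a + 6)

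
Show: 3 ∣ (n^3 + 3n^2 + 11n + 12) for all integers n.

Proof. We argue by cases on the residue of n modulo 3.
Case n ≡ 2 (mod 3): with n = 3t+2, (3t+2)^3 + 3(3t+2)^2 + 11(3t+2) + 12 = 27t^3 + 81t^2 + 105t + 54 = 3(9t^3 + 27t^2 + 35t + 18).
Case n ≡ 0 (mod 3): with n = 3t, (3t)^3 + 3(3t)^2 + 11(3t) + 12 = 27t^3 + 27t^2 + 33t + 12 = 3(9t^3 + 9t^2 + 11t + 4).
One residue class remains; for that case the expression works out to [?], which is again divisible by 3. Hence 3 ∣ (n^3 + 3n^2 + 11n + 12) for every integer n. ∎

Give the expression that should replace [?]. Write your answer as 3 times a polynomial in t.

Only n ≡ 1 (mod 3) is unaccounted for. Put n = 3t+1:
(3t+1)^3 + 3(3t+1)^2 + 11(3t+1) + 12 expands to 27t^3 + 54t^2 + 60t + 27,
and factoring out 3 leaves 3(9t^3 + 18t^2 + 20t + 9).

3(9t^3 + 18t^2 + 20t + 9)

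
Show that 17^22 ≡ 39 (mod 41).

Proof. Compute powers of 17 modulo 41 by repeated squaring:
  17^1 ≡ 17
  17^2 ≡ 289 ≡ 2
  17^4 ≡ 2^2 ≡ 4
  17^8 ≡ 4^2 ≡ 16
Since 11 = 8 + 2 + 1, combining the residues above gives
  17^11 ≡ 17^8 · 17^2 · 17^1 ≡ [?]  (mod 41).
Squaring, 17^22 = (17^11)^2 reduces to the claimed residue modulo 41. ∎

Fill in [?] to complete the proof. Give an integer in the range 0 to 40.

11

Multiply the listed residues: 16 · 2 · 17 = 32 → 544.
Reducing modulo 41: 544 = 13·41 + 11, so 17^11 ≡ 11.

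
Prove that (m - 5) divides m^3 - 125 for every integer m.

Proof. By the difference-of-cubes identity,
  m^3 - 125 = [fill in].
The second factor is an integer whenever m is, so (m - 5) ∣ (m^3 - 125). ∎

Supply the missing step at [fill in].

Polynomial division of m^3 - 125 by m - 5 leaves remainder 0 and quotient m^2 + 5m + 25.
Hence m^3 - 125 = (m - 5)(m^2 + 5m + 25).

(m - 5)(m^2 + 5m + 25)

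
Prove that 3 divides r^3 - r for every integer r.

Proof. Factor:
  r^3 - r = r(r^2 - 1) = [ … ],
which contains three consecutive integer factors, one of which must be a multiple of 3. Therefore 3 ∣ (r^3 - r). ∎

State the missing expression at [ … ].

(r - 1)r(r + 1)

r(r^2 - 1) = r(r - 1)(r + 1) = (r - 1)r(r + 1).
These three factors are consecutive integers, so their product is divisible by 3.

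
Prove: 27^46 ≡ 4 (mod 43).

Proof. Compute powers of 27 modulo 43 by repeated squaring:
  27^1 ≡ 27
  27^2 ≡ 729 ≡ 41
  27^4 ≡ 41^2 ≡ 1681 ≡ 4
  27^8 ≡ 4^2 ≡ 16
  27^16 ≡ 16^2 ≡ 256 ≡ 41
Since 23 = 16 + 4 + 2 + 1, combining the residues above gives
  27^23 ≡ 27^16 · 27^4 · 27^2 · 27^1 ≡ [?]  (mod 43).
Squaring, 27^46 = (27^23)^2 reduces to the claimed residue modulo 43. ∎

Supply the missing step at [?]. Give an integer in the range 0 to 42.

2

27^16 · 27^4 · 27^2 · 27^1 ≡ 41 · 4 · 41 · 27 = 181548.
181548 mod 43 = 2, so 27^23 ≡ 2 (mod 43).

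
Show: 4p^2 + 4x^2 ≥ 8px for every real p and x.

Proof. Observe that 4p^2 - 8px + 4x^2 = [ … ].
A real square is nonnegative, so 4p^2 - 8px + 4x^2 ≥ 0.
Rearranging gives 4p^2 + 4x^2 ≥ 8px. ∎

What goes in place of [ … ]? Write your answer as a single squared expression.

4p^2 - 8px + 4x^2 is a perfect-square trinomial: the outer terms are (2p)^2 and (2x)^2, and the cross term is -2·2p·2x.
So 4p^2 - 8px + 4x^2 = (2p - 2x)^2 ≥ 0.

(2p - 2x)^2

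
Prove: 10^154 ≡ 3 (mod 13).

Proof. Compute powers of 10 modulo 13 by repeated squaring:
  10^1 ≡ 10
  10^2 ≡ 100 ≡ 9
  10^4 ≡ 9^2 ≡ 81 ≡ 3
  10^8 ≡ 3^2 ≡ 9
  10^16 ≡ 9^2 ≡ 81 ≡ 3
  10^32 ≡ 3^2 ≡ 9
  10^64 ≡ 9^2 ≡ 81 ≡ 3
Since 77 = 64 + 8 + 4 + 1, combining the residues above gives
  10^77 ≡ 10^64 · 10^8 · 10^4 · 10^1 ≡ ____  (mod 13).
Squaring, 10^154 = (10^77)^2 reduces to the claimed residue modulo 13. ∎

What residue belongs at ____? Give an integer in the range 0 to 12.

4

10^64 · 10^8 · 10^4 · 10^1 ≡ 3 · 9 · 3 · 10 = 810.
810 mod 13 = 4, so 10^77 ≡ 4 (mod 13).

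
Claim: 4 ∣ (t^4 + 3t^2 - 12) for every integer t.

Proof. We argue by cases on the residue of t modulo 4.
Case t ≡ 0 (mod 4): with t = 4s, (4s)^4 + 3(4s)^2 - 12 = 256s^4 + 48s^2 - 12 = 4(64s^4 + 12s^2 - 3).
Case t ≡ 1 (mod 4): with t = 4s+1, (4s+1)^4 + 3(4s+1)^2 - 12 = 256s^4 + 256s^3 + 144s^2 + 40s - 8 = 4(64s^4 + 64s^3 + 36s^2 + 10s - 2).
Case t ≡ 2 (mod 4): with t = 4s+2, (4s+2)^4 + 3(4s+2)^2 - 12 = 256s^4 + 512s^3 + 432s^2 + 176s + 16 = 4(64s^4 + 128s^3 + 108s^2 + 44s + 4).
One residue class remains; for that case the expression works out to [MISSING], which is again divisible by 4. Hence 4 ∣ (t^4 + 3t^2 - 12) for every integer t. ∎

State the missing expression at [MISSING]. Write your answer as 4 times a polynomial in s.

4(64s^4 + 192s^3 + 228s^2 + 126s + 24)

The residues treated are {0, 1, 2}, so the missing case is t ≡ 3 (mod 4); write t = 4s+3.
Then (4s+3)^4 + 3(4s+3)^2 - 12 = 256s^4 + 768s^3 + 912s^2 + 504s + 96 = 4(64s^4 + 192s^3 + 228s^2 + 126s + 24).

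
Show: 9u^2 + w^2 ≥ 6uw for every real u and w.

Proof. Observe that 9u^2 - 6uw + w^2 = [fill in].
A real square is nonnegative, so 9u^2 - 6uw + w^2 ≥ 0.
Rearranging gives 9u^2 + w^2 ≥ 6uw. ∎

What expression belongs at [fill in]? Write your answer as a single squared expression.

(3u - w)^2

9u^2 - 6uw + w^2 is a perfect-square trinomial: the outer terms are (3u)^2 and (w)^2, and the cross term is -2·3u·w.
So 9u^2 - 6uw + w^2 = (3u - w)^2 ≥ 0.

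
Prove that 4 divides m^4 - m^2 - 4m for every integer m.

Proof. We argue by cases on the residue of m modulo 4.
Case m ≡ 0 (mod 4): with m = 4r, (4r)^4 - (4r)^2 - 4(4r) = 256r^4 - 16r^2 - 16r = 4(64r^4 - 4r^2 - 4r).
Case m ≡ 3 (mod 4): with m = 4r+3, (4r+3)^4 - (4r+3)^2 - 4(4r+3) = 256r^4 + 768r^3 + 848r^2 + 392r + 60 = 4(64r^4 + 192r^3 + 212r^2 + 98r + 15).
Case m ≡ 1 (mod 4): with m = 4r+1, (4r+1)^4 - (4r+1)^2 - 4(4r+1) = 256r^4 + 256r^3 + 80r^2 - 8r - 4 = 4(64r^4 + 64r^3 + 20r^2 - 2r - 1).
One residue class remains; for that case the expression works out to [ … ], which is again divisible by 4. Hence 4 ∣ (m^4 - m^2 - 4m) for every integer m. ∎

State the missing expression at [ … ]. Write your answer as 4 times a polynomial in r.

The residues treated are {0, 3, 1}, so the missing case is m ≡ 2 (mod 4); write m = 4r+2.
Then (4r+2)^4 - (4r+2)^2 - 4(4r+2) = 256r^4 + 512r^3 + 368r^2 + 96r + 4 = 4(64r^4 + 128r^3 + 92r^2 + 24r + 1).

4(64r^4 + 128r^3 + 92r^2 + 24r + 1)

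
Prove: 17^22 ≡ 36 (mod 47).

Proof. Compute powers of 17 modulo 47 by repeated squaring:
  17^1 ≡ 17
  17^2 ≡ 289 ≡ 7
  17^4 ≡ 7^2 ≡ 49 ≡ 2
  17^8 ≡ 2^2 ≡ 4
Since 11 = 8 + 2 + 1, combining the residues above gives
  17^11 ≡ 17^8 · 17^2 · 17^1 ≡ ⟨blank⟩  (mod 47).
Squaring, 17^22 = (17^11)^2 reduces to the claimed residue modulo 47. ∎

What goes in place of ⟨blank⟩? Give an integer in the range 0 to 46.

6

Multiply the listed residues: 4 · 7 · 17 = 28 → 476.
Reducing modulo 47: 476 = 10·47 + 6, so 17^11 ≡ 6.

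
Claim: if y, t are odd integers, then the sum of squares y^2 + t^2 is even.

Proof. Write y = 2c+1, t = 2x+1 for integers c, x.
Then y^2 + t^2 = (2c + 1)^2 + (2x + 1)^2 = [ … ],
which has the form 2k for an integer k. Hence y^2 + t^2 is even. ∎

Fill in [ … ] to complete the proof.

Expanding: (2c + 1)^2 + (2x + 1)^2 = 4c^2 + 4c + 4x^2 + 4x + 2.
Every term is even; pulling out the factor of 2 gives 2(2c^2 + 2c + 2x^2 + 2x + 1).

2(2c^2 + 2c + 2x^2 + 2x + 1)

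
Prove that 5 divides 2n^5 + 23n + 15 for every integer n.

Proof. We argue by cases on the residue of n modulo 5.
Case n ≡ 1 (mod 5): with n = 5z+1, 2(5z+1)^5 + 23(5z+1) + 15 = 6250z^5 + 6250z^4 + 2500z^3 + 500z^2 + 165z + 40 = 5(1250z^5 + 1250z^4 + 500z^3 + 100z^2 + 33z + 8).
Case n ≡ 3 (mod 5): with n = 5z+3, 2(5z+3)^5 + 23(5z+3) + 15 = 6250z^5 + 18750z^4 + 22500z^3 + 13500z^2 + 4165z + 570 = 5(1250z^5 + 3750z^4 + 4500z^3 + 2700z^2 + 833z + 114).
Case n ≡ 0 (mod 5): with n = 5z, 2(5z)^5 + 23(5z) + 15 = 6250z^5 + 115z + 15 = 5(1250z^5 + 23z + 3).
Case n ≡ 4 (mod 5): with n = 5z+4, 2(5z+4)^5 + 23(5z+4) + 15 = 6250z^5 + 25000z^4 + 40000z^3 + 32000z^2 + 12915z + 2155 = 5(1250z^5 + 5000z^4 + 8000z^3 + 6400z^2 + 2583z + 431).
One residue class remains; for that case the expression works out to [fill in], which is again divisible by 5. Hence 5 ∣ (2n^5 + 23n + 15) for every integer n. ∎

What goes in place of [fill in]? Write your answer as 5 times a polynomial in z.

5(1250z^5 + 2500z^4 + 2000z^3 + 800z^2 + 183z + 25)

Only n ≡ 2 (mod 5) is unaccounted for. Put n = 5z+2:
2(5z+2)^5 + 23(5z+2) + 15 expands to 6250z^5 + 12500z^4 + 10000z^3 + 4000z^2 + 915z + 125,
and factoring out 5 leaves 5(1250z^5 + 2500z^4 + 2000z^3 + 800z^2 + 183z + 25).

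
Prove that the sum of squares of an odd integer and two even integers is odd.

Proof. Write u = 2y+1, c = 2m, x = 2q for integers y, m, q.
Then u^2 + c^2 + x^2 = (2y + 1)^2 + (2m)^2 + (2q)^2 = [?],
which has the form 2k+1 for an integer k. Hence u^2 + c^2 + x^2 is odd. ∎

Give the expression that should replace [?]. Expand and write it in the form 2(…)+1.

Expanding: (2y + 1)^2 + (2m)^2 + (2q)^2 = 4m^2 + 4q^2 + 4y^2 + 4y + 1.
Every term except the constant is even, so this is 2(2m^2 + 2q^2 + 2y^2 + 2y) + 1,
and 2m^2 + 2q^2 + 2y^2 + 2y ∈ ℤ gives the required form.

2(2m^2 + 2q^2 + 2y^2 + 2y) + 1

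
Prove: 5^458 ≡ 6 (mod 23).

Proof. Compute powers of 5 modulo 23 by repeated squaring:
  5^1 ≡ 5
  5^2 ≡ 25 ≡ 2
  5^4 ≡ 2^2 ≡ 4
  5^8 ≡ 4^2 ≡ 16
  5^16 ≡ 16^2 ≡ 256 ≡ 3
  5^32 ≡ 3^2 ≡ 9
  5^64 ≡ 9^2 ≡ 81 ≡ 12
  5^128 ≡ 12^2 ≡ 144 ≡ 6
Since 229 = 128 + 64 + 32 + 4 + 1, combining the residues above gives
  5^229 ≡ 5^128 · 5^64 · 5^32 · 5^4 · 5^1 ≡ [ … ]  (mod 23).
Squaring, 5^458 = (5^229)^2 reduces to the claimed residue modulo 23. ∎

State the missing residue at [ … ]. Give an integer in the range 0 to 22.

11

5^128 · 5^64 · 5^32 · 5^4 · 5^1 ≡ 6 · 12 · 9 · 4 · 5 = 12960.
12960 mod 23 = 11, so 5^229 ≡ 11 (mod 23).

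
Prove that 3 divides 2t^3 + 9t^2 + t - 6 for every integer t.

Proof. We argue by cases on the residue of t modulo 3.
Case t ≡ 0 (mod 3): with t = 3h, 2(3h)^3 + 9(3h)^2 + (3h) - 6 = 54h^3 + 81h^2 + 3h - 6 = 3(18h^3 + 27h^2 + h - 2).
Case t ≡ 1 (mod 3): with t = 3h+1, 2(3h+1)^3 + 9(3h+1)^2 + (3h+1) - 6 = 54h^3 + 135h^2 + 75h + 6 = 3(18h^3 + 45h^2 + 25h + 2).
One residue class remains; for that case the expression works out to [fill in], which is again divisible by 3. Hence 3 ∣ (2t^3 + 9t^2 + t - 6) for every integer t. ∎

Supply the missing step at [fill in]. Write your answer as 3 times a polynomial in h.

3(18h^3 + 63h^2 + 61h + 16)

The residues treated are {0, 1}, so the missing case is t ≡ 2 (mod 3); write t = 3h+2.
Then 2(3h+2)^3 + 9(3h+2)^2 + (3h+2) - 6 = 54h^3 + 189h^2 + 183h + 48 = 3(18h^3 + 63h^2 + 61h + 16).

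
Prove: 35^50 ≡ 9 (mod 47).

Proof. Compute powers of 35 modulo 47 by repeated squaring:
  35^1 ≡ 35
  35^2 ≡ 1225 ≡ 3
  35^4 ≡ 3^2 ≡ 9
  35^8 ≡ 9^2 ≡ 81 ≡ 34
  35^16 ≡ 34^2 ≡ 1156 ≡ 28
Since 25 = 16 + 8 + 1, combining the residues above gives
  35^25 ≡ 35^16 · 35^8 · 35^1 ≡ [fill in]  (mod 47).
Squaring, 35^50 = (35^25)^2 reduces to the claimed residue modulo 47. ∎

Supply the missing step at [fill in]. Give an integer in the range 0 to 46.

Multiply the listed residues: 28 · 34 · 35 = 952 → 33320.
Reducing modulo 47: 33320 = 708·47 + 44, so 35^25 ≡ 44.

44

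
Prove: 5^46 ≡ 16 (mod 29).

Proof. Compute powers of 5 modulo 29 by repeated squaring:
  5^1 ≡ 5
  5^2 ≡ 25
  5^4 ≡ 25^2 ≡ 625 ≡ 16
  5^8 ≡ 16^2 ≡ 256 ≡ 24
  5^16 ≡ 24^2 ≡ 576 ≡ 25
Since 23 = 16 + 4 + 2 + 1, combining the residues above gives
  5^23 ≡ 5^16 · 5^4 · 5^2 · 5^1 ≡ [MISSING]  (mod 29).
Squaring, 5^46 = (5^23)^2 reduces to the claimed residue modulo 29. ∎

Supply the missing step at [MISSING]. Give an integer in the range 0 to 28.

4

Multiply the listed residues: 25 · 16 · 25 · 5 = 400 → 10000 → 50000.
Reducing modulo 29: 50000 = 1724·29 + 4, so 5^23 ≡ 4.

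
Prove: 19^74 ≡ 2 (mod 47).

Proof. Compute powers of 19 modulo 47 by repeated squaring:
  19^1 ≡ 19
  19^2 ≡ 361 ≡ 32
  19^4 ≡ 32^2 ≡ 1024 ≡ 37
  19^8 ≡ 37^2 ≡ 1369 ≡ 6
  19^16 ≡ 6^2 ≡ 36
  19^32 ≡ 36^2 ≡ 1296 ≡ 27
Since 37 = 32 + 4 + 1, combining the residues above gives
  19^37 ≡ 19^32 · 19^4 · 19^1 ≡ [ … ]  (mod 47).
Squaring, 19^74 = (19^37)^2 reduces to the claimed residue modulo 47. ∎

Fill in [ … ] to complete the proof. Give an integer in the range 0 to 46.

Multiply the listed residues: 27 · 37 · 19 = 999 → 18981.
Reducing modulo 47: 18981 = 403·47 + 40, so 19^37 ≡ 40.

40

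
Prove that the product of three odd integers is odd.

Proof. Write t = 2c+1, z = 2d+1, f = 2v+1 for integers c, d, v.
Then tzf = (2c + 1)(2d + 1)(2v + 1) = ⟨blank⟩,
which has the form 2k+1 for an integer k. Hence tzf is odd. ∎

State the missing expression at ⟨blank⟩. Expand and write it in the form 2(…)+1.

Expanding: (2c + 1)(2d + 1)(2v + 1) = 8cdv + 4cd + 4cv + 2c + 4dv + 2d + 2v + 1.
Every term except the constant is even, so this is 2(4cdv + 2cd + 2cv + c + 2dv + d + v) + 1,
and 4cdv + 2cd + 2cv + c + 2dv + d + v ∈ ℤ gives the required form.

2(4cdv + 2cd + 2cv + c + 2dv + d + v) + 1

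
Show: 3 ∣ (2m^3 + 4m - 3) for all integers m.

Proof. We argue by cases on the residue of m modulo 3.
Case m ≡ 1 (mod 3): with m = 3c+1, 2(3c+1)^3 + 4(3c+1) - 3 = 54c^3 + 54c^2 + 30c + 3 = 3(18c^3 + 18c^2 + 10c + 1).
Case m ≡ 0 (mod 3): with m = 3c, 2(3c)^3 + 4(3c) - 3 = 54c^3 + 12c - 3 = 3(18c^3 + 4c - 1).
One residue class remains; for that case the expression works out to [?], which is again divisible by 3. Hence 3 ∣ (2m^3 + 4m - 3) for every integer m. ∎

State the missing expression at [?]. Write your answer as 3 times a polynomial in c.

3(18c^3 + 36c^2 + 28c + 7)

Only m ≡ 2 (mod 3) is unaccounted for. Put m = 3c+2:
2(3c+2)^3 + 4(3c+2) - 3 expands to 54c^3 + 108c^2 + 84c + 21,
and factoring out 3 leaves 3(18c^3 + 36c^2 + 28c + 7).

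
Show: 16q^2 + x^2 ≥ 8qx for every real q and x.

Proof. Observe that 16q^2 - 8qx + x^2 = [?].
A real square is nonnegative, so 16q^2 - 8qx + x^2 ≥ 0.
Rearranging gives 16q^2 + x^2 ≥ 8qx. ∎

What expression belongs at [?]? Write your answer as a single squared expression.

The leading and trailing coefficients are 4^2 and 1^2, and 8 = 2·4·1, so the trinomial is (4q - x)^2.
Hence 16q^2 - 8qx + x^2 ≥ 0.

(4q - x)^2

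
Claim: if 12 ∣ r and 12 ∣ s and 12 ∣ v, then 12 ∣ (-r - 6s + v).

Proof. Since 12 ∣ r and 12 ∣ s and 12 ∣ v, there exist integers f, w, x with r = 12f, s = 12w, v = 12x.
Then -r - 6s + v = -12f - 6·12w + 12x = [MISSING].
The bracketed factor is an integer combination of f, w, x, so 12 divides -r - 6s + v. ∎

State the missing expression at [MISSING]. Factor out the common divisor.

Pull the common 12 out of every term: -12f - 6·12w + 12x = 12(-f - 6w + x).
-f - 6w + x is an integer, which exhibits the divisibility.

12(-f - 6w + x)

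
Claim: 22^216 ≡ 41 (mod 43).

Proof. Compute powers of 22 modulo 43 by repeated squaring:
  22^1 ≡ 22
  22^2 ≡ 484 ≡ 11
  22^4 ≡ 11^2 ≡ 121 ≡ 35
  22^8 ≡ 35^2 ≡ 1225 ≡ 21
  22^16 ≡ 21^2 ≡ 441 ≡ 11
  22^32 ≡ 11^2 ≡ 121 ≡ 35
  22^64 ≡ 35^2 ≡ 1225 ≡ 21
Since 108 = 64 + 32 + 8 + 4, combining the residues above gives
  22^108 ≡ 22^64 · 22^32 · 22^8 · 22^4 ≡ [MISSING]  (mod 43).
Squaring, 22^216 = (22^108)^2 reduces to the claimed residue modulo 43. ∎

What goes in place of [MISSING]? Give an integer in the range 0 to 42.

16

Multiply the listed residues: 21 · 35 · 21 · 35 = 735 → 15435 → 540225.
Reducing modulo 43: 540225 = 12563·43 + 16, so 22^108 ≡ 16.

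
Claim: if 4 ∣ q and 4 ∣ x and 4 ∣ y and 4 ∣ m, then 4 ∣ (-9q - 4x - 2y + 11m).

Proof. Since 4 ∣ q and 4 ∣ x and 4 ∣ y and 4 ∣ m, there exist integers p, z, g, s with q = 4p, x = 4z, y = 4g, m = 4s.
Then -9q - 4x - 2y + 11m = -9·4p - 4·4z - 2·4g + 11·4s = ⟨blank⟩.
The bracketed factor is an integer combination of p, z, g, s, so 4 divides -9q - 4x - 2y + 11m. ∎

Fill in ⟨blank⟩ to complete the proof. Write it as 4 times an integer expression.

4(-2g - 9p + 11s - 4z)

Each term has a factor of 4: -9·4p - 4·4z - 2·4g + 11·4s = 4·(-2g - 9p + 11s - 4z).
Since -2g - 9p + 11s - 4z is an integer, 4 ∣ (-9q - 4x - 2y + 11m).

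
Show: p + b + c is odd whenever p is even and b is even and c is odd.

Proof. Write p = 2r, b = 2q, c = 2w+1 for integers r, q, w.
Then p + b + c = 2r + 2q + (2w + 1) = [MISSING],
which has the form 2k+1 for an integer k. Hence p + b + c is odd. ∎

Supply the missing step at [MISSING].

2(q + r + w) + 1

Expanding: 2r + 2q + (2w + 1) = 2q + 2r + 2w + 1.
Every term except the constant is even, so this is 2(q + r + w) + 1,
and q + r + w ∈ ℤ gives the required form.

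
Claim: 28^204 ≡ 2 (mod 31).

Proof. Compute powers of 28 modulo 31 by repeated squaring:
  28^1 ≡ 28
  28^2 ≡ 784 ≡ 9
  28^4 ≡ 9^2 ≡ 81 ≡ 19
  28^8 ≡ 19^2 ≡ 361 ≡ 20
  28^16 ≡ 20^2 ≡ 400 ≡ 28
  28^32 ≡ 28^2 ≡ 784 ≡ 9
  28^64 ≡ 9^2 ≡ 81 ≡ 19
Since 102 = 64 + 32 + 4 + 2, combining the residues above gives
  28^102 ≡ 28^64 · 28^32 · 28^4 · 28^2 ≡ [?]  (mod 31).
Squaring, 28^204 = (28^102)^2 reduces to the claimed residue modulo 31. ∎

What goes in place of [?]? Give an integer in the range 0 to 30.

28^64 · 28^32 · 28^4 · 28^2 ≡ 19 · 9 · 19 · 9 = 29241.
29241 mod 31 = 8, so 28^102 ≡ 8 (mod 31).

8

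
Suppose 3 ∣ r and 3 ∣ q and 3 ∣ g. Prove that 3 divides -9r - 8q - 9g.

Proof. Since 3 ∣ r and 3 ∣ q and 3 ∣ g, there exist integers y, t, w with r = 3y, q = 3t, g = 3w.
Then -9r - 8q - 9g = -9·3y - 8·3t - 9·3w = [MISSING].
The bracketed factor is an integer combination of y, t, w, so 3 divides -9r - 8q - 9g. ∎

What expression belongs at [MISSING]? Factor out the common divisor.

3(-8t - 9w - 9y)

Pull the common 3 out of every term: -9·3y - 8·3t - 9·3w = 3(-8t - 9w - 9y).
-8t - 9w - 9y is an integer, which exhibits the divisibility.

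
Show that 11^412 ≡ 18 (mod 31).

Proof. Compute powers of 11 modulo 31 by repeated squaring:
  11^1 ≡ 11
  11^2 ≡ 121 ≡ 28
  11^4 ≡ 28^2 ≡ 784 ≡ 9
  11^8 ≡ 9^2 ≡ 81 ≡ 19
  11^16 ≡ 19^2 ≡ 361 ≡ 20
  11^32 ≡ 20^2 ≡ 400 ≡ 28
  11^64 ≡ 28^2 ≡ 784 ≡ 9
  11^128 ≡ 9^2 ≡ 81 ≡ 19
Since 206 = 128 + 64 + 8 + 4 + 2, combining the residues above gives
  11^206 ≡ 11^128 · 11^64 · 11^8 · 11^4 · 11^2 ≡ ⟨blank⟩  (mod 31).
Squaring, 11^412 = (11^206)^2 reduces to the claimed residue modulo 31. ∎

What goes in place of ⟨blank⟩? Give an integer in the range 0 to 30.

11^128 · 11^64 · 11^8 · 11^4 · 11^2 ≡ 19 · 9 · 19 · 9 · 28 = 818748.
818748 mod 31 = 7, so 11^206 ≡ 7 (mod 31).

7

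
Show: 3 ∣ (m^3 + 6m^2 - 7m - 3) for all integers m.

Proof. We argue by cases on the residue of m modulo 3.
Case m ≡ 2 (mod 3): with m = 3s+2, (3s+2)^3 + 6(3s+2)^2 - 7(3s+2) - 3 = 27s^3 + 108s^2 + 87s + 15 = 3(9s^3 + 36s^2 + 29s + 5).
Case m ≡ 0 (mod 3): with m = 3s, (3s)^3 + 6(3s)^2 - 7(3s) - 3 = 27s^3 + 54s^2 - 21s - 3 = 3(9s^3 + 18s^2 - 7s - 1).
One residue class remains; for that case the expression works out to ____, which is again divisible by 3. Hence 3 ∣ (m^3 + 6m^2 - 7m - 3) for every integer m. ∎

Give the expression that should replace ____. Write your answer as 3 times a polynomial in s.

3(9s^3 + 27s^2 + 8s - 1)

The residues treated are {2, 0}, so the missing case is m ≡ 1 (mod 3); write m = 3s+1.
Then (3s+1)^3 + 6(3s+1)^2 - 7(3s+1) - 3 = 27s^3 + 81s^2 + 24s - 3 = 3(9s^3 + 27s^2 + 8s - 1).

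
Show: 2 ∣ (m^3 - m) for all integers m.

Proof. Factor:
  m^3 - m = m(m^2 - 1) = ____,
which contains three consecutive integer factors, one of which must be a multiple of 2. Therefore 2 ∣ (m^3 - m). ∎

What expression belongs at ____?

(m - 1)m(m + 1)

m(m^2 - 1) = m(m - 1)(m + 1) = (m - 1)m(m + 1).
These three factors are consecutive integers, so their product is divisible by 2.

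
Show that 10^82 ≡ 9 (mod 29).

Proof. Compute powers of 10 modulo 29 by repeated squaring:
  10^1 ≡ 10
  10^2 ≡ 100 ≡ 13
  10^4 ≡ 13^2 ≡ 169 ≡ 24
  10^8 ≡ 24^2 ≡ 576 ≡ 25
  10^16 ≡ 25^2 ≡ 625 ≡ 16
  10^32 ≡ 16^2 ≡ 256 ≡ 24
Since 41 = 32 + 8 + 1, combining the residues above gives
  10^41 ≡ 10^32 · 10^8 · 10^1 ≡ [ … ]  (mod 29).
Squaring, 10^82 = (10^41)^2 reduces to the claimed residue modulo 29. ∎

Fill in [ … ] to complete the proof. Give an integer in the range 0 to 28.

26

10^32 · 10^8 · 10^1 ≡ 24 · 25 · 10 = 6000.
6000 mod 29 = 26, so 10^41 ≡ 26 (mod 29).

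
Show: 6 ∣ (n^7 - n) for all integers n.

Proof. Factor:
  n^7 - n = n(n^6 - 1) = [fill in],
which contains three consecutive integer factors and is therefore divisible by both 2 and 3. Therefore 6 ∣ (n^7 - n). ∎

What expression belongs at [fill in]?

(n - 1)n(n + 1)(n^4 + n^2 + 1)

n^6 - 1 = (n^2 - 1)(n^4 + n^2 + 1), and n^2 - 1 = (n-1)(n+1).
So n(n^6 - 1) = (n - 1)n(n + 1)(n^4 + n^2 + 1).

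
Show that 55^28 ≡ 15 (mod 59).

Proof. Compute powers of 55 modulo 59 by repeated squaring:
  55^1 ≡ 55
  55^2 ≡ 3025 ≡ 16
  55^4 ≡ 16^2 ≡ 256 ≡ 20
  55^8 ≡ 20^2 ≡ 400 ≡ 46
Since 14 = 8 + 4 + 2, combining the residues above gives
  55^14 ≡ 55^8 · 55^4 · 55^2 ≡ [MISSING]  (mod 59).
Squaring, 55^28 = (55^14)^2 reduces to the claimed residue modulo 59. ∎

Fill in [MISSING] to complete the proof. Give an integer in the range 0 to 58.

55^8 · 55^4 · 55^2 ≡ 46 · 20 · 16 = 14720.
14720 mod 59 = 29, so 55^14 ≡ 29 (mod 59).

29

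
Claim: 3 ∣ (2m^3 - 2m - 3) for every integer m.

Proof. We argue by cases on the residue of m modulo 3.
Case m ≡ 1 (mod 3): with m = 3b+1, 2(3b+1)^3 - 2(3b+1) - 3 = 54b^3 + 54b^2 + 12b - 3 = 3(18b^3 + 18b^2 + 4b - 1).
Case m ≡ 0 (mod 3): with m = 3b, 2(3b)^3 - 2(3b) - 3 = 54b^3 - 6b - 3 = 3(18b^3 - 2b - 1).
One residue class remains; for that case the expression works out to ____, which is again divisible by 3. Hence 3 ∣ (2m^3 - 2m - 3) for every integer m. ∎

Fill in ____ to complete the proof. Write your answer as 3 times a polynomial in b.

3(18b^3 + 36b^2 + 22b + 3)

The residues treated are {1, 0}, so the missing case is m ≡ 2 (mod 3); write m = 3b+2.
Then 2(3b+2)^3 - 2(3b+2) - 3 = 54b^3 + 108b^2 + 66b + 9 = 3(18b^3 + 36b^2 + 22b + 3).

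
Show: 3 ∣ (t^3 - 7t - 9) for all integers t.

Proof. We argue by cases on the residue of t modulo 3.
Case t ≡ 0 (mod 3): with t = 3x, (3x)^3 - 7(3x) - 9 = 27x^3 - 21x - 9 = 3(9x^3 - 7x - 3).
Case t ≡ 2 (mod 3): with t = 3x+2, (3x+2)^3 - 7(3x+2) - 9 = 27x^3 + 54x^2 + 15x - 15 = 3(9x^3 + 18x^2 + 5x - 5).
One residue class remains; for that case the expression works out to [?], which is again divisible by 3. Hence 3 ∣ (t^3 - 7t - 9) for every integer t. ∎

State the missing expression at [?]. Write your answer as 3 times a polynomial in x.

3(9x^3 + 9x^2 - 4x - 5)

The residues treated are {0, 2}, so the missing case is t ≡ 1 (mod 3); write t = 3x+1.
Then (3x+1)^3 - 7(3x+1) - 9 = 27x^3 + 27x^2 - 12x - 15 = 3(9x^3 + 9x^2 - 4x - 5).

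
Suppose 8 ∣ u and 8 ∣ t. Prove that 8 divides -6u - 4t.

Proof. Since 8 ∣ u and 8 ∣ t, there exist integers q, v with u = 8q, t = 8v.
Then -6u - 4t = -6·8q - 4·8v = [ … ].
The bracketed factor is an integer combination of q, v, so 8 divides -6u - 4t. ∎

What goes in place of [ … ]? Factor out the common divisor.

8(-6q - 4v)

Each term has a factor of 8: -6·8q - 4·8v = 8·(-6q - 4v).
Since -6q - 4v is an integer, 8 ∣ (-6u - 4t).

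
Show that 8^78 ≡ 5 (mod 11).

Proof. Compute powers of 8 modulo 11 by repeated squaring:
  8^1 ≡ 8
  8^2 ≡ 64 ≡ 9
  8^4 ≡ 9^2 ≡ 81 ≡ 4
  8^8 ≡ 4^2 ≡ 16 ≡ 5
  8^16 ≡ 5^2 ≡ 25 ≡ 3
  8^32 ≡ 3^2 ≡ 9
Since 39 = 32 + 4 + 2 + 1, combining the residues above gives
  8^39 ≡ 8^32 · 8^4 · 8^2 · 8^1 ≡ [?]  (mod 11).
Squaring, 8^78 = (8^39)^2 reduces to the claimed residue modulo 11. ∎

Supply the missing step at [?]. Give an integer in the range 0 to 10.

Multiply the listed residues: 9 · 4 · 9 · 8 = 36 → 324 → 2592.
Reducing modulo 11: 2592 = 235·11 + 7, so 8^39 ≡ 7.

7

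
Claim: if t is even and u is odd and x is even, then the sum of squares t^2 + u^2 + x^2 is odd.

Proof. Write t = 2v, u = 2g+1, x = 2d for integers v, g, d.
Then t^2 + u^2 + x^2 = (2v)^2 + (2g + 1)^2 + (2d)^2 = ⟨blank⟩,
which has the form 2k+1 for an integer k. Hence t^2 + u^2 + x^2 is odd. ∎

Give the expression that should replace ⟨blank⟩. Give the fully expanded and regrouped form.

Expanding: (2v)^2 + (2g + 1)^2 + (2d)^2 = 4d^2 + 4g^2 + 4g + 4v^2 + 1.
Every term except the constant is even, so this is 2(2d^2 + 2g^2 + 2g + 2v^2) + 1,
and 2d^2 + 2g^2 + 2g + 2v^2 ∈ ℤ gives the required form.

2(2d^2 + 2g^2 + 2g + 2v^2) + 1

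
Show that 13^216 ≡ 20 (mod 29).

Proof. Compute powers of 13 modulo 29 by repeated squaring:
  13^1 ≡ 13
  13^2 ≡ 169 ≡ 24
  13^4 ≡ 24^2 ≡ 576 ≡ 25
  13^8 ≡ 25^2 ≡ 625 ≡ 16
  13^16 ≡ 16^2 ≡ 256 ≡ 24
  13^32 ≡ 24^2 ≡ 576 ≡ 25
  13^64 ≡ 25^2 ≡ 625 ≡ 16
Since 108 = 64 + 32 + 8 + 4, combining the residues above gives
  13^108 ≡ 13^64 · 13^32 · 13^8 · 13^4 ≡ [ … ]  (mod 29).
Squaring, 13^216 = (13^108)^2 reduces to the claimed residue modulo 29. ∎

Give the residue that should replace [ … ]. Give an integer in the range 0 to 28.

13^64 · 13^32 · 13^8 · 13^4 ≡ 16 · 25 · 16 · 25 = 160000.
160000 mod 29 = 7, so 13^108 ≡ 7 (mod 29).

7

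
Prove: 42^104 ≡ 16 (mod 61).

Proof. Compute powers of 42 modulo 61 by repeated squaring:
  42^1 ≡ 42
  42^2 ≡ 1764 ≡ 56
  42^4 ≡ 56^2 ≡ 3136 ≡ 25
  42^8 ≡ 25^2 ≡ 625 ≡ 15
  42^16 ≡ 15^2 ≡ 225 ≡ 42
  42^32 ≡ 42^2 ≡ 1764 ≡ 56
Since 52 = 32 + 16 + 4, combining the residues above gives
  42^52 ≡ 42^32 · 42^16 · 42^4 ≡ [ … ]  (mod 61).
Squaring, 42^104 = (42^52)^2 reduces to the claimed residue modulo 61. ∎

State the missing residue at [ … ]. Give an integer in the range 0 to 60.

57

42^32 · 42^16 · 42^4 ≡ 56 · 42 · 25 = 58800.
58800 mod 61 = 57, so 42^52 ≡ 57 (mod 61).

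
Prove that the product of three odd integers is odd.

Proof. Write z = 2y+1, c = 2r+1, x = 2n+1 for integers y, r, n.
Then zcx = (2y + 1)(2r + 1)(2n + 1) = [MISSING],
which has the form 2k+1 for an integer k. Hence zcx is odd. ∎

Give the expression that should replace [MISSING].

(2y + 1)(2r + 1)(2n + 1) = 8nry + 4nr + 4ny + 2n + 4ry + 2r + 2y + 1
= 2(4nry + 2nr + 2ny + n + 2ry + r + y) + 1.
Since 4nry + 2nr + 2ny + n + 2ry + r + y is an integer, the product is of the form 2k+1 for an integer k.

2(4nry + 2nr + 2ny + n + 2ry + r + y) + 1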